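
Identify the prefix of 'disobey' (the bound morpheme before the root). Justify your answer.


The word 'disobey' = 'dis' (prefix) + 'obey' (root). The prefix is 'dis'.

dis


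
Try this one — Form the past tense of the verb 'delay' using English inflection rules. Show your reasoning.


Apply rule: Add -ed. 'delay' becomes 'delayed'.

delayed


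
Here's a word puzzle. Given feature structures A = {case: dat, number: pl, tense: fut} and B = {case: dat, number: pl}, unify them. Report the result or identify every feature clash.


Compare features:
case: A=dat vs B=dat -> unified: dat
number: A=pl vs B=pl -> unified: pl
tense: A=fut vs B=_ -> unified: fut
No clashes found.

Unified: {case: dat, number: pl, tense: fut}


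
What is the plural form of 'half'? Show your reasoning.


Apply rule: Change -f to -ves. 'half' becomes 'halves'.

halves


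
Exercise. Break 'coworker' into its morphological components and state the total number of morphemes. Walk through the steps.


Step 1: Identify prefix: 'co' (meaning: together)
Step 2: Identify root: 'work'
Step 3: Identify suffix(es): 'er'
Decomposition: co- (prefix: together) + work (root) + -er (suffix: one who)
Total morphemes: 3

3 morphemes (co- (prefix: together) + work (root) + -er (suffix: one who))


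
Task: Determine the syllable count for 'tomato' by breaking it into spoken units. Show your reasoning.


Break 'tomato' into syllables: to-ma-to -> to | ma | to = 3 syllables

3 syllables


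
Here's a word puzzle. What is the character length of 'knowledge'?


Spell out 'knowledge' and number each letter: k(1), n(2), o(3), w(4), l(5), e(6), d(7), g(8), e(9). Total: 9 letters.

9


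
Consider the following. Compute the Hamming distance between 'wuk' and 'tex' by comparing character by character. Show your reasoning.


Alignment:
Position 1: 'w' vs 't' = DIFFER
Position 2: 'u' vs 'e' = DIFFER
Position 3: 'k' vs 'x' = DIFFER
Total differences: 3

3


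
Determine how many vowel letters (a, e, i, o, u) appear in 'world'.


Vowels in 'world': o = 1 vowels.

1


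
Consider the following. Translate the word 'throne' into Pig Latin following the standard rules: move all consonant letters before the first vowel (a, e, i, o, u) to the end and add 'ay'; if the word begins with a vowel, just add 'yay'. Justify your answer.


'throne': move consonant cluster 'thr' to end and add 'ay': 'onethray'.

onethray


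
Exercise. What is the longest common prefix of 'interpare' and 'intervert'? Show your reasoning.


Compare from the start: 5 characters match: 'inter'. Mismatch at position 6: 'p' vs 'v'.

inter


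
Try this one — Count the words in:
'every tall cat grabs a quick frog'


Split into words: every | tall | cat | grabs | a | quick | frog = 7 words.

7


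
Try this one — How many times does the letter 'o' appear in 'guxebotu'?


Letter 'o' in 'guxebotu': found at position(s) 6 = 1 occurrence(s).

1


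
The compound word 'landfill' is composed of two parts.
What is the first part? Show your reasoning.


Split 'landfill' into 'land' + 'fill'. The first part is 'land'.

land


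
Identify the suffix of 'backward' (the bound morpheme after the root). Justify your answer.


The word 'backward' = 'back' (root) + '-ward' (suffix). The suffix is '-ward'.

ward


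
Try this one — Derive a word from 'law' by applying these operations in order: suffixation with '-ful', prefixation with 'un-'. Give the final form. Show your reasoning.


Step 1: Add suffix '-ful' to 'law' = 'lawful'
Step 2: Add prefix 'un-' to 'lawful' = 'unlawful'

unlawful


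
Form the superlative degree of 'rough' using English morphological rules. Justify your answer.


Apply superlative formation (add -est): 'rough' -> 'roughest'.

roughest


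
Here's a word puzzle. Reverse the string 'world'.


Reverse 'world' character by character: 'dlrow'.

dlrow


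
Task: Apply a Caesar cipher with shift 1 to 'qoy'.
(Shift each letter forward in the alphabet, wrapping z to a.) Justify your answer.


Shift each letter by 1: q -> r, o -> p, y -> z. Result: 'rpz'.

rpz


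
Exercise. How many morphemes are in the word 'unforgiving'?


Decomposition: un- (prefix) + forgive (root) + -ing (suffix) = 3 morpheme(s)

3 morphemes


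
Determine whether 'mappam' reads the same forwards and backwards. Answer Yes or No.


Forward: 'mappam'
Reversed: 'mappam'
They are identical.

Yes


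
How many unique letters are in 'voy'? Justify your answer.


Unique letters in 'voy': {o, v, y} = 3 distinct letters.

3


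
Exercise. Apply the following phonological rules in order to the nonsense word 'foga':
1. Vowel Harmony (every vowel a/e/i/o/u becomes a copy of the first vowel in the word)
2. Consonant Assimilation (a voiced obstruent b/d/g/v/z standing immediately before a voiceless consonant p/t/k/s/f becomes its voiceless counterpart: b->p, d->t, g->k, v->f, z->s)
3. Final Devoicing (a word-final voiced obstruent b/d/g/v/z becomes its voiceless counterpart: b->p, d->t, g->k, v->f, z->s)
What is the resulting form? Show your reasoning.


Starting form: 'foga'
Rule 1: Vowel Harmony: all vowels become 'o' (matching first vowel). 'foga' -> 'fogo'
Rule 2: Consonant Assimilation: no voiced obstruent (b/d/g/v/z) stands immediately before a voiceless consonant (p/t/k/s/f). No change.
Rule 3: Final Devoicing: the word ends in the vowel 'o', not a consonant. No change.
Final form: 'fogo'

fogo


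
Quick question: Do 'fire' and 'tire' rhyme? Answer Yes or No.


Rime (stressed vowel + following sounds) of 'fire': -ire = /aɪər/
Rime of 'tire': -ire = /aɪər/
/aɪər/ and /aɪər/ are the same ending sound, so the words rhyme.

Yes


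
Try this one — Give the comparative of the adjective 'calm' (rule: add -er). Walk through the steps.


Apply comparative formation (add -er): 'calm' -> 'calmer'.

calmer


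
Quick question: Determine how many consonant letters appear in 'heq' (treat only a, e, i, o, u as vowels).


Consonants in 'heq': h, q = 2 consonants.

2


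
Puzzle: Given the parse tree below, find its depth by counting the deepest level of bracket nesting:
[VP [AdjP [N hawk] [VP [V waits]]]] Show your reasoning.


Count bracket nesting levels:
'[' at pos 0: depth = 1
'[' at pos 4: depth = 2
'[' at pos 10: depth = 3
'[' at pos 19: depth = 3
'[' at pos 23: depth = 4
Maximum depth reached: 4

4


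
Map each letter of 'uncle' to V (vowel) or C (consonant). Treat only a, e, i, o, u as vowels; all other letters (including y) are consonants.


Letter mapping: u = V, n = C, c = C, l = C, e = V.

VCCCV


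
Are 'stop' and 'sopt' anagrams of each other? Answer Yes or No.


Sorted letters of 'stop': 'opst'
Sorted letters of 'sopt': 'opst'
They match.

Yes


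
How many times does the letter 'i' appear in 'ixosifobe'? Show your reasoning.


Letter 'i' in 'ixosifobe': found at position(s) 1, 5 = 2 occurrence(s).

2


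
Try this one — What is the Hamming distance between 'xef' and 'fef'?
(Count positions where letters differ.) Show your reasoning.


Alignment:
Position 1: 'x' vs 'f' = DIFFER
Position 2: 'e' vs 'e' = match
Position 3: 'f' vs 'f' = match
Total differences: 1

1


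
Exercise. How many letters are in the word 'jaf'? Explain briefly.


Spell out 'jaf' and number each letter: j(1), a(2), f(3). Total: 3 letters.

3


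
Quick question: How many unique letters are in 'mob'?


Unique letters in 'mob': {b, m, o} = 3 distinct letters.

3


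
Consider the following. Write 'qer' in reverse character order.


Reverse 'qer' character by character: 'req'.

req


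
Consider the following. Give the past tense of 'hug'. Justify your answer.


Apply rule: Double final consonant and add -ed. 'hug' becomes 'hugged'.

hugged


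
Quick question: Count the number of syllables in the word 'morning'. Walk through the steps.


Break 'morning' into syllables: morn-ing -> morn | ing = 2 syllables

2 syllables


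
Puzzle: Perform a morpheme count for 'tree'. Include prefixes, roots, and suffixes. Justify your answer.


Decomposition: tree (free morpheme) = 1 morpheme(s)

1 morphemes


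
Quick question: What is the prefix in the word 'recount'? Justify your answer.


The word 'recount' = 're' (prefix) + 'count' (root). The prefix is 're'.

re


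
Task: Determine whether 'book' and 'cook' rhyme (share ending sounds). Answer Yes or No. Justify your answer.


Rime (stressed vowel + following sounds) of 'book': -ook = /ʊk/
Rime of 'cook': -ook = /ʊk/
/ʊk/ and /ʊk/ are the same ending sound, so the words rhyme.

Yes


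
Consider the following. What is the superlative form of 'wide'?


Apply superlative formation (ends in e: add -st): 'wide' -> 'widest'.

widest


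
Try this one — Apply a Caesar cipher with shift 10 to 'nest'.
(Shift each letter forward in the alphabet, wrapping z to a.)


Shift each letter by 10: n -> x, e -> o, s -> c, t -> d. Result: 'xocd'.

xocd


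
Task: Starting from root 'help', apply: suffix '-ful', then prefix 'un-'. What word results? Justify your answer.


Step 1: Add suffix '-ful' to 'help' = 'helpful'
Step 2: Add prefix 'un-' to 'helpful' = 'unhelpful'

unhelpful


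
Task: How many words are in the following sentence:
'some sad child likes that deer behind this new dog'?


Split into words: some | sad | child | likes | that | deer | behind | this | new | dog = 10 words.

10


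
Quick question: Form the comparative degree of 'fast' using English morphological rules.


Apply comparative formation (add -er): 'fast' -> 'faster'.

faster


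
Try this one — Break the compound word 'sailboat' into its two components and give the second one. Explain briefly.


Split 'sailboat' into 'sail' + 'boat'. The second part is 'boat'.

boat


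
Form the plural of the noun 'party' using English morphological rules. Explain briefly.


Apply rule: Change -y to -ies (consonant + y). 'party' becomes 'parties'.

parties


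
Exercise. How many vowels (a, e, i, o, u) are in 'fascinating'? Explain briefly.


Vowels in 'fascinating': a, i, a, i = 4 vowels.

4


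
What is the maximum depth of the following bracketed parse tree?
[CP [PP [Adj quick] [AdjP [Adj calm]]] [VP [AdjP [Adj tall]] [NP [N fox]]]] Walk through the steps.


Count bracket nesting levels:
'[' at pos 0: depth = 1
'[' at pos 4: depth = 2
'[' at pos 8: depth = 3
'[' at pos 20: depth = 3
'[' at pos 26: depth = 4
'[' at pos 39: depth = 2
'[' at pos 43: depth = 3
'[' at pos 49: depth = 4
'[' at pos 61: depth = 3
'[' at pos 65: depth = 4
Maximum depth reached: 4

4


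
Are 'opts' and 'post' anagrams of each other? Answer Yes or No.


Sorted letters of 'opts': 'opst'
Sorted letters of 'post': 'opst'
They match.

Yes


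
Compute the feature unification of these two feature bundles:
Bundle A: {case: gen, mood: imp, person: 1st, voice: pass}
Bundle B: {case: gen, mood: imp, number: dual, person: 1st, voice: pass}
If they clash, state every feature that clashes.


Compare features:
case: A=gen vs B=gen -> unified: gen
mood: A=imp vs B=imp -> unified: imp
number: A=_ vs B=dual -> unified: dual
person: A=1st vs B=1st -> unified: 1st
voice: A=pass vs B=pass -> unified: pass
No clashes found.

Unified: {case: gen, mood: imp, number: dual, person: 1st, voice: pass}


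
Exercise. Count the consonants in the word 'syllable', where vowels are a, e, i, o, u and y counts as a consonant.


Consonants in 'syllable': s, y, l, l, b, l = 6 consonants.

6


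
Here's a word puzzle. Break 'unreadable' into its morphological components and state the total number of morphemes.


Step 1: Identify prefix: 'un' (meaning: not/reverse)
Step 2: Identify root: 'read'
Step 3: Identify suffix(es): 'able'
Decomposition: un- (prefix: not/reverse) + read (root) + -able (suffix: capable of)
Total morphemes: 3

3 morphemes (un- (prefix: not/reverse) + read (root) + -able (suffix: capable of))


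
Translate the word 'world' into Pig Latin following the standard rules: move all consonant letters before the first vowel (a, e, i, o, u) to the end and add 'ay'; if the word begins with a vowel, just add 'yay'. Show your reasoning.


'world': move consonant cluster 'w' to end and add 'ay': 'orldway'.

orldway


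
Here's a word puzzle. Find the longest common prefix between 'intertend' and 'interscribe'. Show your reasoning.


Compare from the start: 5 characters match: 'inter'. Mismatch at position 6: 't' vs 's'.

inter


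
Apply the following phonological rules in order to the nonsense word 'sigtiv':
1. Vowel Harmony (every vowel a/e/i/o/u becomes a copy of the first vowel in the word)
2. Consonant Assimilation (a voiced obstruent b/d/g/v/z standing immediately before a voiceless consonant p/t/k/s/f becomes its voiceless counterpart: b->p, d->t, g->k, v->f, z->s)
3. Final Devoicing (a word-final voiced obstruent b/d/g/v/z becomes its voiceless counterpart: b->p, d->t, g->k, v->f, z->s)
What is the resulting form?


Starting form: 'sigtiv'
Rule 1: Vowel Harmony: all vowels already match. No change.
Rule 2: Consonant Assimilation: voiced obstruent before voiceless consonant becomes voiceless ('gt' -> 'kt'). 'sigtiv' -> 'siktiv'
Rule 3: Final Devoicing: word-final voiced obstruent 'v' becomes voiceless 'f'. 'siktiv' -> 'siktif'
Final form: 'siktif'

siktif


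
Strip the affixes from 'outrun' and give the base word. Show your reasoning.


Remove prefix 'out' from 'outrun' to get root 'run'.

run


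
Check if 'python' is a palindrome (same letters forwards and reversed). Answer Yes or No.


Forward: 'python'
Reversed: 'nohtyp'
They differ.

No


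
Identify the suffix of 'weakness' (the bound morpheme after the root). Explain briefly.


The word 'weakness' = 'weak' (root) + '-ness' (suffix). The suffix is '-ness'.

ness


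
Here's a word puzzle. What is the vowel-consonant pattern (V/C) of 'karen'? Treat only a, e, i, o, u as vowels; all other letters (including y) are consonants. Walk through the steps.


Letter mapping: k = C, a = V, r = C, e = V, n = C.

CVCVC


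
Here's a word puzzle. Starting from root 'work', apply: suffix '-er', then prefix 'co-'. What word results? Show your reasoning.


Step 1: Add suffix '-er' to 'work' = 'worker'
Step 2: Add prefix 'co-' to 'worker' = 'coworker'

coworker


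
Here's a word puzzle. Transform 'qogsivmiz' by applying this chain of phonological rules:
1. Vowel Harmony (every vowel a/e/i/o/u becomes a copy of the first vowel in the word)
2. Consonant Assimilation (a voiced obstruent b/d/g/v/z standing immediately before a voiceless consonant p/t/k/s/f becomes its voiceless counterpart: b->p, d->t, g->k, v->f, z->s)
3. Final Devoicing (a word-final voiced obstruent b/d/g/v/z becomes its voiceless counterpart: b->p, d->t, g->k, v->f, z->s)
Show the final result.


Starting form: 'qogsivmiz'
Rule 1: Vowel Harmony: all vowels become 'o' (matching first vowel). 'qogsivmiz' -> 'qogsovmoz'
Rule 2: Consonant Assimilation: voiced obstruent before voiceless consonant becomes voiceless ('gs' -> 'ks'). 'qogsovmoz' -> 'qoksovmoz'
Rule 3: Final Devoicing: word-final voiced obstruent 'z' becomes voiceless 's'. 'qoksovmoz' -> 'qoksovmos'
Final form: 'qoksovmos'

qoksovmos


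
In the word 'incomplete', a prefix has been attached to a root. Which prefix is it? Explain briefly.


The word 'incomplete' = 'in' (prefix) + 'complete' (root). The prefix is 'in'.

in


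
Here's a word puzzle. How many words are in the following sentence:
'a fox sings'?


Split into words: a | fox | sings = 3 words.

3


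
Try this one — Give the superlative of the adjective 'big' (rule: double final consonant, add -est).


Apply superlative formation (double final consonant, add -est): 'big' -> 'biggest'.

biggest


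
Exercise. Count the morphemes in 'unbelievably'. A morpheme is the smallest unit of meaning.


Decomposition: un- (prefix) + believe (root) + -able (suffix) + -ly (suffix) = 4 morpheme(s)

4 morphemes


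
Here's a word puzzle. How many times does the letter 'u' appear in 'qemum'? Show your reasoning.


Letter 'u' in 'qemum': found at position(s) 4 = 1 occurrence(s).

1


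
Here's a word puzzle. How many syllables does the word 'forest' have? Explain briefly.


Break 'forest' into syllables: for-est -> for | est = 2 syllables

2 syllables


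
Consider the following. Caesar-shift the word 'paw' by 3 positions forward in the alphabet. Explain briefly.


Shift each letter by 3: p -> s, a -> d, w -> z. Result: 'sdz'.

sdz


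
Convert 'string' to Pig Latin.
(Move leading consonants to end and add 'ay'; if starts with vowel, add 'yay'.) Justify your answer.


'string': move consonant cluster 'str' to end and add 'ay': 'ingstray'.

ingstray


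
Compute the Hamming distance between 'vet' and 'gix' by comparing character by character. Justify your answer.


Alignment:
Position 1: 'v' vs 'g' = DIFFER
Position 2: 'e' vs 'i' = DIFFER
Position 3: 't' vs 'x' = DIFFER
Total differences: 3

3


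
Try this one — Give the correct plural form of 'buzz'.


Apply rule: Add -es (sibilant/fricative ending). 'buzz' becomes 'buzzes'.

buzzes


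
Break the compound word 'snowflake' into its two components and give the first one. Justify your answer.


Split 'snowflake' into 'snow' + 'flake'. The first part is 'snow'.

snow


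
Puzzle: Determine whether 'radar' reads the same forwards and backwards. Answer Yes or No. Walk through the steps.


Forward: 'radar'
Reversed: 'radar'
They are identical.

Yes


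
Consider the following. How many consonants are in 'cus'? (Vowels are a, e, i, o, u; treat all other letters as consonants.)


Consonants in 'cus': c, s = 2 consonants.

2


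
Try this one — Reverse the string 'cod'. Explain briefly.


Reverse 'cod' character by character: 'doc'.

doc


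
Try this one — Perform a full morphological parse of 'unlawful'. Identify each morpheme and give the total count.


Step 1: Identify prefix: 'un' (meaning: not/reverse)
Step 2: Identify root: 'law'
Step 3: Identify suffix(es): 'ful'
Decomposition: un- (prefix: not/reverse) + law (root) + -ful (suffix: full of)
Total morphemes: 3

3 morphemes (un- (prefix: not/reverse) + law (root) + -ful (suffix: full of))


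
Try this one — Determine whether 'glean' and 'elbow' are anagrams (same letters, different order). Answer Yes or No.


Sorted letters of 'glean': 'aegln'
Sorted letters of 'elbow': 'below'
They do not match.

No


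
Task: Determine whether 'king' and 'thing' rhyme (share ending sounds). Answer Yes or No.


Rime (stressed vowel + following sounds) of 'king': -ing = /ɪŋ/
Rime of 'thing': -ing = /ɪŋ/
/ɪŋ/ and /ɪŋ/ are the same ending sound, so the words rhyme.

Yes


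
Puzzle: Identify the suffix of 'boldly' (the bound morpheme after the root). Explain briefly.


The word 'boldly' = 'bold' (root) + '-ly' (suffix). The suffix is '-ly'.

ly


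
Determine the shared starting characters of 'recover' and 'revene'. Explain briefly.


Compare from the start: 2 characters match: 're'. Mismatch at position 3: 'c' vs 'v'.

re


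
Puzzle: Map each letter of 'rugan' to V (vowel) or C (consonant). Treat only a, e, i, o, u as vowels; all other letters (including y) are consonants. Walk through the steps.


Letter mapping: r = C, u = V, g = C, a = V, n = C.

CVCVC


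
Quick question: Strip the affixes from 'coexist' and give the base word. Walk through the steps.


Remove prefix 'co' from 'coexist' to get root 'exist'.

exist


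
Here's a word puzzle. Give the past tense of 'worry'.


Apply rule: Change -y to -ied. 'worry' becomes 'worried'.

worried


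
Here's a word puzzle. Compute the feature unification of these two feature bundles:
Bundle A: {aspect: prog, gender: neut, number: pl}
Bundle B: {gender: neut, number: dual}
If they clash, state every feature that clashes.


Compare features:
aspect: A=prog vs B=_ -> unified: prog
gender: A=neut vs B=neut -> unified: neut
number: A=pl vs B=dual -> CLASH
Clash detected on feature 'number' (pl vs dual); unification fails.

CLASH on 'number' (pl vs dual)


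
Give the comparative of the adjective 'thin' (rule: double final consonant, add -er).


Apply comparative formation (double final consonant, add -er): 'thin' -> 'thinner'.

thinner


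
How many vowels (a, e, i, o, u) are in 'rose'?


Vowels in 'rose': o, e = 2 vowels.

2


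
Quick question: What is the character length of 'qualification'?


Spell out 'qualification' and number each letter: q(1), u(2), a(3), l(4), i(5), f(6), i(7), c(8), a(9), t(10), i(11), o(12), n(13). Total: 13 letters.

13


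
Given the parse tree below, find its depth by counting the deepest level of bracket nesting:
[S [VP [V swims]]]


Count bracket nesting levels:
'[' at pos 0: depth = 1
'[' at pos 3: depth = 2
'[' at pos 7: depth = 3
Maximum depth reached: 3

3


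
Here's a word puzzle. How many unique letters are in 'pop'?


Unique letters in 'pop': {o, p} = 2 distinct letters.

2


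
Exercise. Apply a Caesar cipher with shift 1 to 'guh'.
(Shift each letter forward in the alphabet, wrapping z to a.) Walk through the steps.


Shift each letter by 1: g -> h, u -> v, h -> i. Result: 'hvi'.

hvi


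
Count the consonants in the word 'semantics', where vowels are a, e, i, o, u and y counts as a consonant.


Consonants in 'semantics': s, m, n, t, c, s = 6 consonants.

6


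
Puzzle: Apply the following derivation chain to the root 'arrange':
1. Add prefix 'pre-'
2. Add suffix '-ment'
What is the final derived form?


Step 1: Add prefix 'pre-' to 'arrange' = 'prearrange'
Step 2: Add suffix '-ment' to 'prearrange' = 'prearrangement'

prearrangement


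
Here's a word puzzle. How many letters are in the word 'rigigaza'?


Spell out 'rigigaza' and number each letter: r(1), i(2), g(3), i(4), g(5), a(6), z(7), a(8). Total: 8 letters.

8


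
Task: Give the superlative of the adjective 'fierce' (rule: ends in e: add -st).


Apply superlative formation (ends in e: add -st): 'fierce' -> 'fiercest'.

fiercest


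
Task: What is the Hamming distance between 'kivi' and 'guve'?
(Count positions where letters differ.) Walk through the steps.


Alignment:
Position 1: 'k' vs 'g' = DIFFER
Position 2: 'i' vs 'u' = DIFFER
Position 3: 'v' vs 'v' = match
Position 4: 'i' vs 'e' = DIFFER
Total differences: 3

3


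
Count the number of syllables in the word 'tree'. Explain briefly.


Break 'tree' into syllables: tree -> tree = 1 syllable

1 syllable


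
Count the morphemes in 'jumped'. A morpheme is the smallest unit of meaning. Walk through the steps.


Decomposition: jump (root) + -ed (suffix) = 2 morpheme(s)

2 morphemes


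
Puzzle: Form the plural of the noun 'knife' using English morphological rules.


Apply rule: Change -fe to -ves. 'knife' becomes 'knives'.

knives


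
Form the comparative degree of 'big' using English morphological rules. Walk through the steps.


Apply comparative formation (double final consonant, add -er): 'big' -> 'bigger'.

bigger


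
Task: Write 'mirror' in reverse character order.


Reverse 'mirror' character by character: 'rorrim'.

rorrim


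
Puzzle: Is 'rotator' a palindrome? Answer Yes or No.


Forward: 'rotator'
Reversed: 'rotator'
They are identical.

Yes


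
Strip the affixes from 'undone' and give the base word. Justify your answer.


Remove prefix 'un' from 'undone' to get root 'done'.

done


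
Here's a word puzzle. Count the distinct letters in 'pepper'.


Unique letters in 'pepper': {e, p, r} = 3 distinct letters.

3


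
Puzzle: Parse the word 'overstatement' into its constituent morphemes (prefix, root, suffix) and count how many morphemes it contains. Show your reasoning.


Step 1: Identify prefix: 'over' (meaning: excessively)
Step 2: Identify root: 'state'
Step 3: Identify suffix(es): 'ment'
Decomposition: over- (prefix: excessively) + state (root) + -ment (suffix: action/result)
Total morphemes: 3

3 morphemes (over- (prefix: excessively) + state (root) + -ment (suffix: action/result))


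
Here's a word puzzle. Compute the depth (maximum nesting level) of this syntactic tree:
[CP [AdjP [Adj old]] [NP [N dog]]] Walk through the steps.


Count bracket nesting levels:
'[' at pos 0: depth = 1
'[' at pos 4: depth = 2
'[' at pos 10: depth = 3
'[' at pos 21: depth = 2
'[' at pos 25: depth = 3
Maximum depth reached: 3

3


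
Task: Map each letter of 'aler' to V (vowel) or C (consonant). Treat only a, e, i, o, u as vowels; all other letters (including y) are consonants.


Letter mapping: a = V, l = C, e = V, r = C.

VCVC


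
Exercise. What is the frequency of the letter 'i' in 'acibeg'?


Letter 'i' in 'acibeg': found at position(s) 3 = 1 occurrence(s).

1


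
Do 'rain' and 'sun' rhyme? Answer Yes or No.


Rime (stressed vowel + following sounds) of 'rain': -ain = /eɪn/
Rime of 'sun': -un = /ʌn/
/eɪn/ and /ʌn/ are different ending sounds, so the words do not rhyme.

No


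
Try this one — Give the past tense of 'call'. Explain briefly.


Apply rule: Add -ed. 'call' becomes 'called'.

called


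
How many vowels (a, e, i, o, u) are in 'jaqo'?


Vowels in 'jaqo': a, o = 2 vowels.

2


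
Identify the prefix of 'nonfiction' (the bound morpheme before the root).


The word 'nonfiction' = 'non' (prefix) + 'fiction' (root). The prefix is 'non'.

non


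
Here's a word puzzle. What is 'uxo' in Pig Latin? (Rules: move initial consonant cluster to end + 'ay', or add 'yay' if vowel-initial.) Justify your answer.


'uxo' starts with a vowel, so add 'yay': 'uxoyay'.

uxoyay


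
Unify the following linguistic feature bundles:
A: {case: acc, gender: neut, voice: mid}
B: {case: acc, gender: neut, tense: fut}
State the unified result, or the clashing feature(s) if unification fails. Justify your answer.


Compare features:
case: A=acc vs B=acc -> unified: acc
gender: A=neut vs B=neut -> unified: neut
tense: A=_ vs B=fut -> unified: fut
voice: A=mid vs B=_ -> unified: mid
No clashes found.

Unified: {case: acc, gender: neut, tense: fut, voice: mid}


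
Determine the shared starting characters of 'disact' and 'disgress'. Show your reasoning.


Compare from the start: 3 characters match: 'dis'. Mismatch at position 4: 'a' vs 'g'.

dis


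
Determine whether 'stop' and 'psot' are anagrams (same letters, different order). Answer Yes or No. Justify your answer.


Sorted letters of 'stop': 'opst'
Sorted letters of 'psot': 'opst'
They match.

Yes


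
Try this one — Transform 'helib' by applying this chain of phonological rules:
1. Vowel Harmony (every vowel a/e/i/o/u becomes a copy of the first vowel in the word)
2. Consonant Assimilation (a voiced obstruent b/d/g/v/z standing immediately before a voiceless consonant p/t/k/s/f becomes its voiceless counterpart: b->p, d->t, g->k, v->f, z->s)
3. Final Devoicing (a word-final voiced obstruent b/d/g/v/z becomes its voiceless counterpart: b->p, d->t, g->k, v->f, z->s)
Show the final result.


Starting form: 'helib'
Rule 1: Vowel Harmony: all vowels become 'e' (matching first vowel). 'helib' -> 'heleb'
Rule 2: Consonant Assimilation: no voiced obstruent (b/d/g/v/z) stands immediately before a voiceless consonant (p/t/k/s/f). No change.
Rule 3: Final Devoicing: word-final voiced obstruent 'b' becomes voiceless 'p'. 'heleb' -> 'helep'
Final form: 'helep'

helep


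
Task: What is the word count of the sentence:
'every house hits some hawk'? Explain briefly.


Split into words: every | house | hits | some | hawk = 5 words.

5


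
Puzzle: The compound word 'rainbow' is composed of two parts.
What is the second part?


Split 'rainbow' into 'rain' + 'bow'. The second part is 'bow'.

bow


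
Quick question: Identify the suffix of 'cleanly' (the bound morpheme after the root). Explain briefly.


The word 'cleanly' = 'clean' (root) + '-ly' (suffix). The suffix is '-ly'.

ly


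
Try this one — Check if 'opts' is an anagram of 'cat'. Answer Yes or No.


Sorted letters of 'opts': 'opst'
Sorted letters of 'cat': 'act'
They do not match.

No


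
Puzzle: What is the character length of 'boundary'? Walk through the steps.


Spell out 'boundary' and number each letter: b(1), o(2), u(3), n(4), d(5), a(6), r(7), y(8). Total: 8 letters.

8


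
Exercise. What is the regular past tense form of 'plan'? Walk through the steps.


Apply rule: Double final consonant and add -ed. 'plan' becomes 'planned'.

planned


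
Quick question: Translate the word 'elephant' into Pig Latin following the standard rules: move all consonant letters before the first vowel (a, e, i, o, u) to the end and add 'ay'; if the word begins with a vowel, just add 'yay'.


'elephant' starts with a vowel, so add 'yay': 'elephantyay'.

elephantyay


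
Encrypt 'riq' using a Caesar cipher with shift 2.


Shift each letter by 2: r -> t, i -> k, q -> s. Result: 'tks'.

tks


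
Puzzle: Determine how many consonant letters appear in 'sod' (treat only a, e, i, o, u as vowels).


Consonants in 'sod': s, d = 2 consonants.

2


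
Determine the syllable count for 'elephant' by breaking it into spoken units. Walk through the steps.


Break 'elephant' into syllables: el-e-phant -> el | e | phant = 3 syllables

3 syllables


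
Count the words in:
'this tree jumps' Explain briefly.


Split into words: this | tree | jumps = 3 words.

3


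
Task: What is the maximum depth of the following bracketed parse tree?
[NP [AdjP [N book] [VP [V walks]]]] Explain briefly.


Count bracket nesting levels:
'[' at pos 0: depth = 1
'[' at pos 4: depth = 2
'[' at pos 10: depth = 3
'[' at pos 19: depth = 3
'[' at pos 23: depth = 4
Maximum depth reached: 4

4


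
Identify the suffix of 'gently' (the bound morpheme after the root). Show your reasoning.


The word 'gently' = 'gentle' (root) + '-ly' (suffix). The suffix is '-ly'.

ly


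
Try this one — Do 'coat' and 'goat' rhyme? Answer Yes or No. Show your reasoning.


Rime (stressed vowel + following sounds) of 'coat': -oat = /oʊt/
Rime of 'goat': -oat = /oʊt/
/oʊt/ and /oʊt/ are the same ending sound, so the words rhyme.

Yes


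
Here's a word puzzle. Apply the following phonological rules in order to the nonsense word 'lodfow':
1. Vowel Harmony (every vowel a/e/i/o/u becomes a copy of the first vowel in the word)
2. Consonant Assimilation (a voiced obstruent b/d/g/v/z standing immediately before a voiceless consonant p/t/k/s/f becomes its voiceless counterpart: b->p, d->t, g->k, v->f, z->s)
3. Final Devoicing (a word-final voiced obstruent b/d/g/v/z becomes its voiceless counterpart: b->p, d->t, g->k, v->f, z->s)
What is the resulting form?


Starting form: 'lodfow'
Rule 1: Vowel Harmony: all vowels already match. No change.
Rule 2: Consonant Assimilation: voiced obstruent before voiceless consonant becomes voiceless ('df' -> 'tf'). 'lodfow' -> 'lotfow'
Rule 3: Final Devoicing: final consonant 'w' is not one of the voiced obstruents b/d/g/v/z. No change.
Final form: 'lotfow'

lotfow


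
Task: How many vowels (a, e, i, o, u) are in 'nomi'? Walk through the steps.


Vowels in 'nomi': o, i = 2 vowels.

2


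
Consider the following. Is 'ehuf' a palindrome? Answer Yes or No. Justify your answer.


Forward: 'ehuf'
Reversed: 'fuhe'
They differ.

No


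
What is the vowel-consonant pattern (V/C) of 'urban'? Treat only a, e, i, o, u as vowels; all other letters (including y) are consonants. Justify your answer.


Letter mapping: u = V, r = C, b = C, a = V, n = C.

VCCVC


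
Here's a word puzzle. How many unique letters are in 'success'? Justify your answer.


Unique letters in 'success': {c, e, s, u} = 4 distinct letters.

4


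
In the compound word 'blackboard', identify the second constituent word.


Split 'blackboard' into 'black' + 'board'. The second part is 'board'.

board


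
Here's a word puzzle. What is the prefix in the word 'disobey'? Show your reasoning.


The word 'disobey' = 'dis' (prefix) + 'obey' (root). The prefix is 'dis'.

dis


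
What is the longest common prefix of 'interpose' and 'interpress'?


Compare from the start: 6 characters match: 'interp'. Mismatch at position 7: 'o' vs 'r'.

interp


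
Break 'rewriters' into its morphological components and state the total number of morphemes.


Step 1: Identify prefix: 're' (meaning: again)
Step 2: Identify root: 'write'
Step 3: Identify suffix(es): 'er, s'
Decomposition: re- (prefix: again) + write (root) + -er (suffix: one who) + -s (plural)
Total morphemes: 4

4 morphemes (re- (prefix: again) + write (root) + -er (suffix: one who) + -s (plural))


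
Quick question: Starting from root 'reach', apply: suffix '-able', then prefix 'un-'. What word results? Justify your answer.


Step 1: Add suffix '-able' to 'reach' = 'reachable'
Step 2: Add prefix 'un-' to 'reachable' = 'unreachable'

unreachable


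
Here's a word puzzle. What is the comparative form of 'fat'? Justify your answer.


Apply comparative formation (double final consonant, add -er): 'fat' -> 'fatter'.

fatter


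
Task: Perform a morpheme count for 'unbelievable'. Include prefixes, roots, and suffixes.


Decomposition: un- (prefix) + believe (root) + -able (suffix) = 3 morpheme(s)

3 morphemes


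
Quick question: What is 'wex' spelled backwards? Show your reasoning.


Reverse 'wex' character by character: 'xew'.

xew


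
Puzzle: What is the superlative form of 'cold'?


Apply superlative formation (add -est): 'cold' -> 'coldest'.

coldest


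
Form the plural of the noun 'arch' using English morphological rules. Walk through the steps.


Apply rule: Add -es (sibilant/fricative ending). 'arch' becomes 'arches'.

arches


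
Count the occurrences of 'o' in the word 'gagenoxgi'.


Letter 'o' in 'gagenoxgi': found at position(s) 6 = 1 occurrence(s).

1


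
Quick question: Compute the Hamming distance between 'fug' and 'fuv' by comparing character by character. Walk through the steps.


Alignment:
Position 1: 'f' vs 'f' = match
Position 2: 'u' vs 'u' = match
Position 3: 'g' vs 'v' = DIFFER
Total differences: 1

1


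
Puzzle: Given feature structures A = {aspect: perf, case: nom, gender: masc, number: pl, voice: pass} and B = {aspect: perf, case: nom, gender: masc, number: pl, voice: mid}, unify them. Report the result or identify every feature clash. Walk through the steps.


Compare features:
aspect: A=perf vs B=perf -> unified: perf
case: A=nom vs B=nom -> unified: nom
gender: A=masc vs B=masc -> unified: masc
number: A=pl vs B=pl -> unified: pl
voice: A=pass vs B=mid -> CLASH
Clash detected on feature 'voice' (pass vs mid); unification fails.

CLASH on 'voice' (pass vs mid)


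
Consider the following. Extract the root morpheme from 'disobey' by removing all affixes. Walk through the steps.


Remove prefix 'dis' from 'disobey' to get root 'obey'.

obey


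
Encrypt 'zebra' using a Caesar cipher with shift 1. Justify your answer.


Shift each letter by 1: z -> a, e -> f, b -> c, r -> s, a -> b. Result: 'afcsb'.

afcsb


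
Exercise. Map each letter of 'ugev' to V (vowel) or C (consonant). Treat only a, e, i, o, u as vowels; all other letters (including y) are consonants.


Letter mapping: u = V, g = C, e = V, v = C.

VCVC


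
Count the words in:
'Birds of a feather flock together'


Split into words: Birds | of | a | feather | flock | together = 6 words.

6


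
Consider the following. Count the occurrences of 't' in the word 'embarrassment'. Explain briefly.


Letter 't' in 'embarrassment': found at position(s) 13 = 1 occurrence(s).

1


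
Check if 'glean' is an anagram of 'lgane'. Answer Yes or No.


Sorted letters of 'glean': 'aegln'
Sorted letters of 'lgane': 'aegln'
They match.

Yes


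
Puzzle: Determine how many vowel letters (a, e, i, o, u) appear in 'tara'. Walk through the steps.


Vowels in 'tara': a, a = 2 vowels.

2


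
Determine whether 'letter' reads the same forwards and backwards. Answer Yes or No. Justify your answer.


Forward: 'letter'
Reversed: 'rettel'
They differ.

No


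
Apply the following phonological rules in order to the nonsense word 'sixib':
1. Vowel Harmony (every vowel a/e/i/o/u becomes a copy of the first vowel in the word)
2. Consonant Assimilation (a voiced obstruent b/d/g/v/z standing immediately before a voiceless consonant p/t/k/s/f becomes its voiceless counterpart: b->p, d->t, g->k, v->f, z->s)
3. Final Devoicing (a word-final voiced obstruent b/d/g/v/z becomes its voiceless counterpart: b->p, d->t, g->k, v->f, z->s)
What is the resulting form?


Starting form: 'sixib'
Rule 1: Vowel Harmony: all vowels already match. No change.
Rule 2: Consonant Assimilation: no voiced obstruent (b/d/g/v/z) stands immediately before a voiceless consonant (p/t/k/s/f). No change.
Rule 3: Final Devoicing: word-final voiced obstruent 'b' becomes voiceless 'p'. 'sixib' -> 'sixip'
Final form: 'sixip'

sixip


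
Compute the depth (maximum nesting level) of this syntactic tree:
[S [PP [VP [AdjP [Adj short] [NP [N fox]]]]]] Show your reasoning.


Count bracket nesting levels:
'[' at pos 0: depth = 1
'[' at pos 3: depth = 2
'[' at pos 7: depth = 3
'[' at pos 11: depth = 4
'[' at pos 17: depth = 5
'[' at pos 29: depth = 5
'[' at pos 33: depth = 6
Maximum depth reached: 6

6


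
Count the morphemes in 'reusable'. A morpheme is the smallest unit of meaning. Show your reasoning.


Decomposition: re- (prefix) + use (root) + -able (suffix) = 3 morpheme(s)

3 morphemes


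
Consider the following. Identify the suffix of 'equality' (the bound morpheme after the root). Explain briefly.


The word 'equality' = 'equal' (root) + '-ity' (suffix). The suffix is '-ity'.

ity


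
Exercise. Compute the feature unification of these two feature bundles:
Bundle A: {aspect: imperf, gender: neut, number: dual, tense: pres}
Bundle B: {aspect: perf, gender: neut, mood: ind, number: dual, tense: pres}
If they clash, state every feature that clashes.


Compare features:
aspect: A=imperf vs B=perf -> CLASH
gender: A=neut vs B=neut -> unified: neut
mood: A=_ vs B=ind -> unified: ind
number: A=dual vs B=dual -> unified: dual
tense: A=pres vs B=pres -> unified: pres
Clash detected on feature 'aspect' (imperf vs perf); unification fails.

CLASH on 'aspect' (imperf vs perf)


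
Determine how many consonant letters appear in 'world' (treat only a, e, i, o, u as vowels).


Consonants in 'world': w, r, l, d = 4 consonants.

4


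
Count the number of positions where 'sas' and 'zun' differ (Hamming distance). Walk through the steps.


Alignment:
Position 1: 's' vs 'z' = DIFFER
Position 2: 'a' vs 'u' = DIFFER
Position 3: 's' vs 'n' = DIFFER
Total differences: 3

3


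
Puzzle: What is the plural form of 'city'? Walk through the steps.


Apply rule: Change -y to -ies (consonant + y). 'city' becomes 'cities'.

cities


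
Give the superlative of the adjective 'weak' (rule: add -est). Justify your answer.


Apply superlative formation (add -est): 'weak' -> 'weakest'.

weakest


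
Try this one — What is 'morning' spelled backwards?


Reverse 'morning' character by character: 'gninrom'.

gninrom


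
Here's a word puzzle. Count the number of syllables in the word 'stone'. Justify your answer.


Break 'stone' into syllables: stone -> stone = 1 syllable

1 syllable


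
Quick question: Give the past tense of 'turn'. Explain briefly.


Apply rule: Add -ed. 'turn' becomes 'turned'.

turned
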